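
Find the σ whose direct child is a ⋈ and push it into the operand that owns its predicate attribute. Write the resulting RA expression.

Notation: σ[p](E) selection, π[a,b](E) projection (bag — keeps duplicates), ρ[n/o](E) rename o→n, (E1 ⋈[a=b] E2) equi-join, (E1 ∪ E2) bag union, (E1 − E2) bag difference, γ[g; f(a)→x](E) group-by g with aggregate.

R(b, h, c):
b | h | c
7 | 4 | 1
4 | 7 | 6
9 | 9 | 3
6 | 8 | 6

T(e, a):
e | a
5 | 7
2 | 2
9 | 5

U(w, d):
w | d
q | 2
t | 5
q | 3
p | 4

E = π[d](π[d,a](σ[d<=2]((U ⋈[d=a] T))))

σ filters on d, owned by the left side.
E' = π[d](π[d,a]((σ[d<=2](U) ⋈[d=a] T)))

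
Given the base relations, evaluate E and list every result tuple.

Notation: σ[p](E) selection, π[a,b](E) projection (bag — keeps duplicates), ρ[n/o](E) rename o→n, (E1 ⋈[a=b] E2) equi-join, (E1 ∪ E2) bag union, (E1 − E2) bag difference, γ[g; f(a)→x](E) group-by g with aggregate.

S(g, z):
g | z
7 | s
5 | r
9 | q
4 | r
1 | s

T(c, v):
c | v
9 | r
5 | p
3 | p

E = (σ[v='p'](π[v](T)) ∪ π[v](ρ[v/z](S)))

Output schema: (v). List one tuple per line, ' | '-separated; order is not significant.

Per-node cardinality:
  T → 3
  π[v](T) → 3
  σ[v='p'](π[v](T)) → 2
  S → 5
  ρ[v/z](S) → 5
  π[v](ρ[v/z](S)) → 5
  (σ[v='p'](π[v](T)) ∪ π[v](ρ[v/z](S))) → 7

== RESULT ==
v
p
p
q
r
r
s
s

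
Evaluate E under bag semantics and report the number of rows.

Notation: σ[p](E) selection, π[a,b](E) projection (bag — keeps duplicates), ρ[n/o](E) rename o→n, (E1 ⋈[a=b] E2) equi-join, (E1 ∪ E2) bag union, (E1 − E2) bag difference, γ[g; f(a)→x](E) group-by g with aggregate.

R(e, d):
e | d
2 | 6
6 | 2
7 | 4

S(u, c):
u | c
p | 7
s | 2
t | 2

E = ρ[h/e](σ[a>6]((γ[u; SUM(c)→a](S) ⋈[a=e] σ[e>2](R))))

Subexpression sizes:
  S → 3
  γ[u; SUM(c)→a](S) → 3
  R → 3
  σ[e>2](R) → 2
  (γ[u; SUM(c)→a](S) ⋈[a=e] σ[e>2](R)) → 1
  σ[a>6]((γ[u; SUM(c)→a](S) ⋈[a=e] σ[e>2](R))) → 1
  ρ[h/e](σ[a>6]((γ[u; SUM(c)→a](S) ⋈[a=e] σ[e>2](R)))) → 1

|E| = 1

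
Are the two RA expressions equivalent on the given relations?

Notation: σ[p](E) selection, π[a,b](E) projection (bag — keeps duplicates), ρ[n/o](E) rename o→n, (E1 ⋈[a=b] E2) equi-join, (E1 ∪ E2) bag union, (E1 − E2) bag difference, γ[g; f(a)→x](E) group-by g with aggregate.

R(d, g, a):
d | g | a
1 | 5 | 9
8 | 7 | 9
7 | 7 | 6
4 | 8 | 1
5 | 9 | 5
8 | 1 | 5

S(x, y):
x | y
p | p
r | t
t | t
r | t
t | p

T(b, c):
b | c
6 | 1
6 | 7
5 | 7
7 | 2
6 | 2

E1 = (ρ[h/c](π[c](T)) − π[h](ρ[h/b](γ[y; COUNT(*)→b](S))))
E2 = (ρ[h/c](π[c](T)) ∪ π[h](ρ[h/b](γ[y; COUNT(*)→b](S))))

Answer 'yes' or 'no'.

E1 stepwise |·|:
  T → 5
  π[c](T) → 5
  ρ[h/c](π[c](T)) → 5
  S → 5
  γ[y; COUNT(*)→b](S) → 2
  ρ[h/b](γ[y; COUNT(*)→b](S)) → 2
  π[h](ρ[h/b](γ[y; COUNT(*)→b](S))) → 2
  (ρ[h/c](π[c](T)) − π[h](ρ[h/b](γ[y; COUNT(*)→b](S)))) → 4
E2 stepwise |·|:
  T → 5
  π[c](T) → 5
  ρ[h/c](π[c](T)) → 5
  S → 5
  γ[y; COUNT(*)→b](S) → 2
  ρ[h/b](γ[y; COUNT(*)→b](S)) → 2
  π[h](ρ[h/b](γ[y; COUNT(*)→b](S))) → 2
  (ρ[h/c](π[c](T)) ∪ π[h](ρ[h/b](γ[y; COUNT(*)→b](S)))) → 7

E1 result:
h
1
2
7
7
E2 result:
h
1
2
2
2
3
7
7
Witness: (2,) appears 1× in E1 but 3× in E2.

no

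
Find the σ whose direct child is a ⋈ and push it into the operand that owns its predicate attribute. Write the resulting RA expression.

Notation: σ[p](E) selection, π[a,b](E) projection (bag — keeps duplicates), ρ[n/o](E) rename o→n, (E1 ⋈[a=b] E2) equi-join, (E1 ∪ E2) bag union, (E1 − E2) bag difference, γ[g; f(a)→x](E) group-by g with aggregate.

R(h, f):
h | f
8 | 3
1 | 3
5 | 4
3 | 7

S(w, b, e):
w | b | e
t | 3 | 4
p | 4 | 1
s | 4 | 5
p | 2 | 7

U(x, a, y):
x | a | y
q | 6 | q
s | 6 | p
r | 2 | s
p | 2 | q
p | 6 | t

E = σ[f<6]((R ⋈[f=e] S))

σ filters on f, owned by the left side.
E' = (σ[f<6](R) ⋈[f=e] S)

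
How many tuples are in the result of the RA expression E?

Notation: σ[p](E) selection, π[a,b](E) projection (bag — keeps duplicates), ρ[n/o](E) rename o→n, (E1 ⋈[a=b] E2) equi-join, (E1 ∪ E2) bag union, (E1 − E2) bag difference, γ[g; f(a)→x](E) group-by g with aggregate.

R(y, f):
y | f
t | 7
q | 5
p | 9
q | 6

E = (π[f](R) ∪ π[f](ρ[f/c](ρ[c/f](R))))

Per-node cardinality:
  R → 4
  π[f](R) → 4
  R → 4
  ρ[c/f](R) → 4
  ρ[f/c](ρ[c/f](R)) → 4
  π[f](ρ[f/c](ρ[c/f](R))) → 4
  (π[f](R) ∪ π[f](ρ[f/c](ρ[c/f](R)))) → 8

|E| = 8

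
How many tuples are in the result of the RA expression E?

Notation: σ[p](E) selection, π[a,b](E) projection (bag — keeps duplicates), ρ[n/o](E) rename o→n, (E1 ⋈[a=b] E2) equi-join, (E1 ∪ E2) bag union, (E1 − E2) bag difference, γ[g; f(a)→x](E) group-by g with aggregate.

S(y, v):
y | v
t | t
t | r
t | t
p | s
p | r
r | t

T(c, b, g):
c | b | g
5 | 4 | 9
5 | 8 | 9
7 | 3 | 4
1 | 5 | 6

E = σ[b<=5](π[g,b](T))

Stepwise |·|:
  T → 4
  π[g,b](T) → 4
  σ[b<=5](π[g,b](T)) → 3

|E| = 3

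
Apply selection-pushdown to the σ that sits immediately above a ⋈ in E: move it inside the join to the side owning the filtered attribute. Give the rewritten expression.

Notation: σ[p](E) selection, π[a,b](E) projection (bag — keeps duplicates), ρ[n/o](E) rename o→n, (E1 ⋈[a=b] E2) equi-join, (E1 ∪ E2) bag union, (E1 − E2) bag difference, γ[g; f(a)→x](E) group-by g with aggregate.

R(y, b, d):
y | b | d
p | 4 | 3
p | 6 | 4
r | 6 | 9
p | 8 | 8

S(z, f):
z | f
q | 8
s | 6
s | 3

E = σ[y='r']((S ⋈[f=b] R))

σ filters on y, owned by the right side.
E' = (S ⋈[f=b] σ[y='r'](R))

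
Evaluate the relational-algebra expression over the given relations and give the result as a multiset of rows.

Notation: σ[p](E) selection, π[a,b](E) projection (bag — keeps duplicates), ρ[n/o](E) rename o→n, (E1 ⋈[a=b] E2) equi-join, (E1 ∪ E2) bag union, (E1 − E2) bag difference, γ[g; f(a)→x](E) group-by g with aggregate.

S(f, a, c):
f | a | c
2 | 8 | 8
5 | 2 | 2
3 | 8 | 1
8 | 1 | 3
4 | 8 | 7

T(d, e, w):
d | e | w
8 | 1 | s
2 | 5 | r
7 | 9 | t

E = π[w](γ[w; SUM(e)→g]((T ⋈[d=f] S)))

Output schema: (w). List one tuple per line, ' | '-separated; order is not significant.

Subexpression sizes:
  T → 3
  S → 5
  (T ⋈[d=f] S) → 2
  γ[w; SUM(e)→g]((T ⋈[d=f] S)) → 2
  π[w](γ[w; SUM(e)→g]((T ⋈[d=f] S))) → 2

== RESULT ==
w
r
s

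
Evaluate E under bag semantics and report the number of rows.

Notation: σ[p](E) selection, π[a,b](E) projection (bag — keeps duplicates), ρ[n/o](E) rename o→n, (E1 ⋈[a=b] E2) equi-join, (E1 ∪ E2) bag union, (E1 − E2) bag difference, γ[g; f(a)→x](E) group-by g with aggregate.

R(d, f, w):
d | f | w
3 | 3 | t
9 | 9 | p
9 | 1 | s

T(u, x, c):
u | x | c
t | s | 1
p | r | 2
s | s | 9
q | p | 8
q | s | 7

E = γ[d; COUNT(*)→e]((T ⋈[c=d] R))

Subexpression sizes:
  T → 5
  R → 3
  (T ⋈[c=d] R) → 2
  γ[d; COUNT(*)→e]((T ⋈[c=d] R)) → 1

|E| = 1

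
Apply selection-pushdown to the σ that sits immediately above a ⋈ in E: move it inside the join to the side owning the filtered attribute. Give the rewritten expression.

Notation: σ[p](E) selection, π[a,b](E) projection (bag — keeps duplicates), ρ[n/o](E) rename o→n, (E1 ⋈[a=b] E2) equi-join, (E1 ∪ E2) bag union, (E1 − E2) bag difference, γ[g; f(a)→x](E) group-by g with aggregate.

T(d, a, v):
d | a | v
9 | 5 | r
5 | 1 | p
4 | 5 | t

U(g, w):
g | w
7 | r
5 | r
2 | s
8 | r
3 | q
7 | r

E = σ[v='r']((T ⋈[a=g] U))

σ filters on v, owned by the left side.
E' = (σ[v='r'](T) ⋈[a=g] U)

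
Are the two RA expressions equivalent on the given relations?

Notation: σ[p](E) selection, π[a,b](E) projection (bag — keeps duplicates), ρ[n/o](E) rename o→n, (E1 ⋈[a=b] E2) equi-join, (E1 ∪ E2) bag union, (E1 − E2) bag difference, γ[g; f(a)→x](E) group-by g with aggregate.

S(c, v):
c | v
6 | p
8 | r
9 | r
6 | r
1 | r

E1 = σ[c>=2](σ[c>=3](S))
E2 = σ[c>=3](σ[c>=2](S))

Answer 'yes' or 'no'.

E1 subexpression sizes:
  S → 5
  σ[c>=3](S) → 4
  σ[c>=2](σ[c>=3](S)) → 4
E2 subexpression sizes:
  S → 5
  σ[c>=2](S) → 4
  σ[c>=3](σ[c>=2](S)) → 4

E1 and E2 produce the same multiset:
c | v
6 | p
6 | r
8 | r
9 | r

yes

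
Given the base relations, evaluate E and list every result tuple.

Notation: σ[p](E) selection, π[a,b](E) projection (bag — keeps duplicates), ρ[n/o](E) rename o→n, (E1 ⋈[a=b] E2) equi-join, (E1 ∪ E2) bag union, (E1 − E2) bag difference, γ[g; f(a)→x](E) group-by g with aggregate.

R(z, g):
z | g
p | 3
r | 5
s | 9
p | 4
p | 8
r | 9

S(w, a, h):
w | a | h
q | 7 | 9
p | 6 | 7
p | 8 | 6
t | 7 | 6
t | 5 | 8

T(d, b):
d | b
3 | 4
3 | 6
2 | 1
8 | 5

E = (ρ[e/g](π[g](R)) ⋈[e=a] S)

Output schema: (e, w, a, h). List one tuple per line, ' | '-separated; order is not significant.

Stepwise |·|:
  R → 6
  π[g](R) → 6
  ρ[e/g](π[g](R)) → 6
  S → 5
  (ρ[e/g](π[g](R)) ⋈[e=a] S) → 2

== RESULT ==
e | w | a | h
5 | t | 5 | 8
8 | p | 8 | 6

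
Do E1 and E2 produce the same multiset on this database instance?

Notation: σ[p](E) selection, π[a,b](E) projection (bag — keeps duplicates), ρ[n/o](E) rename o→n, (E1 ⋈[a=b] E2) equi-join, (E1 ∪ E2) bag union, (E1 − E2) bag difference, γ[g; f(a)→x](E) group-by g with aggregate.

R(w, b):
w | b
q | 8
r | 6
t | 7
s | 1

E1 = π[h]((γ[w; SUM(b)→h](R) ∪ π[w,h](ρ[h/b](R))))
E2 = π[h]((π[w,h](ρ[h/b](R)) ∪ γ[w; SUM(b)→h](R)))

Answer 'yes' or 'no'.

E1 subexpression sizes:
  R → 4
  γ[w; SUM(b)→h](R) → 4
  R → 4
  ρ[h/b](R) → 4
  π[w,h](ρ[h/b](R)) → 4
  (γ[w; SUM(b)→h](R) ∪ π[w,h](ρ[h/b](R))) → 8
  π[h]((γ[w; SUM(b)→h](R) ∪ π[w,h](ρ[h/b](R)))) → 8
E2 subexpression sizes:
  R → 4
  ρ[h/b](R) → 4
  π[w,h](ρ[h/b](R)) → 4
  R → 4
  γ[w; SUM(b)→h](R) → 4
  (π[w,h](ρ[h/b](R)) ∪ γ[w; SUM(b)→h](R)) → 8
  π[h]((π[w,h](ρ[h/b](R)) ∪ γ[w; SUM(b)→h](R))) → 8

E1 and E2 produce the same multiset:
h
1
1
6
6
7
7
8
8

yes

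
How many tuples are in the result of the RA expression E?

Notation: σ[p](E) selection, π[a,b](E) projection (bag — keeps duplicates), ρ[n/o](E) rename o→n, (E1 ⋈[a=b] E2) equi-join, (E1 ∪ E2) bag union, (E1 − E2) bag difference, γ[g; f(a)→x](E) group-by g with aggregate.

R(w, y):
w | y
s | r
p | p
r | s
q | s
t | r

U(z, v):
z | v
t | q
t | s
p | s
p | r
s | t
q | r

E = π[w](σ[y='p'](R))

Row counts bottom-up:
  R → 5
  σ[y='p'](R) → 1
  π[w](σ[y='p'](R)) → 1

|E| = 1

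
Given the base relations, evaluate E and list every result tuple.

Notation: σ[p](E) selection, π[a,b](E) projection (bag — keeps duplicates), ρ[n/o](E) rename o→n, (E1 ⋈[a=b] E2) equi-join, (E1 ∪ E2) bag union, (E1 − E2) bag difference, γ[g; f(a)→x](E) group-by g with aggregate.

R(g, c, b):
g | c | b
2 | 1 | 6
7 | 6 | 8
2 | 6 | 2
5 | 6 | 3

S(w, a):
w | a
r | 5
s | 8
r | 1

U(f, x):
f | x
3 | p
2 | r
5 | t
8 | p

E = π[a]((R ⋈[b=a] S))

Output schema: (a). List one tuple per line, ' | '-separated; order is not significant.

Row counts bottom-up:
  R → 4
  S → 3
  (R ⋈[b=a] S) → 1
  π[a]((R ⋈[b=a] S)) → 1

== RESULT ==
a
8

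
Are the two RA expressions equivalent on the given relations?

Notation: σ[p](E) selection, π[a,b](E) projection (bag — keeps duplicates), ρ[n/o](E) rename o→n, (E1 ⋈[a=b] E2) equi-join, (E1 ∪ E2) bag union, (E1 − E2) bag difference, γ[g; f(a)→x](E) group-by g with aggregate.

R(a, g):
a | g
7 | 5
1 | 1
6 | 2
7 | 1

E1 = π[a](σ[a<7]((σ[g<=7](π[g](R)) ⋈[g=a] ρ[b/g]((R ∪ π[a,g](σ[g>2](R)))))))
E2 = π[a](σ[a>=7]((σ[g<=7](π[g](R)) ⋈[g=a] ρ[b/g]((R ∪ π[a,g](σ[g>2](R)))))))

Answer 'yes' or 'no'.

E1 per-node cardinality:
  R → 4
  π[g](R) → 4
  σ[g<=7](π[g](R)) → 4
  R → 4
  R → 4
  σ[g>2](R) → 1
  π[a,g](σ[g>2](R)) → 1
  (R ∪ π[a,g](σ[g>2](R))) → 5
  ρ[b/g]((R ∪ π[a,g](σ[g>2](R)))) → 5
  (σ[g<=7](π[g](R)) ⋈[g=a] ρ[b/g]((R ∪ π[a,g](σ[g>2](R))))) → 2
  σ[a<7]((σ[g<=7](π[g](R)) ⋈[g=a] ρ[b/g]((R ∪ π[a,g](σ[g>2](R)))))) → 2
  π[a](σ[a<7]((σ[g<=7](π[g](R)) ⋈[g=a] ρ[b/g]((R ∪ π[a,g](σ[g>2](R))))))) → 2
E2 per-node cardinality:
  R → 4
  π[g](R) → 4
  σ[g<=7](π[g](R)) → 4
  R → 4
  R → 4
  σ[g>2](R) → 1
  π[a,g](σ[g>2](R)) → 1
  (R ∪ π[a,g](σ[g>2](R))) → 5
  ρ[b/g]((R ∪ π[a,g](σ[g>2](R)))) → 5
  (σ[g<=7](π[g](R)) ⋈[g=a] ρ[b/g]((R ∪ π[a,g](σ[g>2](R))))) → 2
  σ[a>=7]((σ[g<=7](π[g](R)) ⋈[g=a] ρ[b/g]((R ∪ π[a,g](σ[g>2](R)))))) → 0
  π[a](σ[a>=7]((σ[g<=7](π[g](R)) ⋈[g=a] ρ[b/g]((R ∪ π[a,g](σ[g>2](R))))))) → 0

E1 result:
a
1
1
E2 result:
a
(0 rows)
Witness: (1,) appears 2× in E1 but 0× in E2.

no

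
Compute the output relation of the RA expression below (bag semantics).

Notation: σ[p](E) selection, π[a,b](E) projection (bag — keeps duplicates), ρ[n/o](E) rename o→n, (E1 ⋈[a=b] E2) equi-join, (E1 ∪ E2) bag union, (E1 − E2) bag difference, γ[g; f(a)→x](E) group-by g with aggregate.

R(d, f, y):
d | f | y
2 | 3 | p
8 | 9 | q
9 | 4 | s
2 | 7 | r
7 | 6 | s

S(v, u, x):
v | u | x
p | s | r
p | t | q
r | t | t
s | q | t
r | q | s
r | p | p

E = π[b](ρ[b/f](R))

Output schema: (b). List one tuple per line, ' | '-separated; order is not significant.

Stepwise |·|:
  R → 5
  ρ[b/f](R) → 5
  π[b](ρ[b/f](R)) → 5

== RESULT ==
b
3
4
6
7
9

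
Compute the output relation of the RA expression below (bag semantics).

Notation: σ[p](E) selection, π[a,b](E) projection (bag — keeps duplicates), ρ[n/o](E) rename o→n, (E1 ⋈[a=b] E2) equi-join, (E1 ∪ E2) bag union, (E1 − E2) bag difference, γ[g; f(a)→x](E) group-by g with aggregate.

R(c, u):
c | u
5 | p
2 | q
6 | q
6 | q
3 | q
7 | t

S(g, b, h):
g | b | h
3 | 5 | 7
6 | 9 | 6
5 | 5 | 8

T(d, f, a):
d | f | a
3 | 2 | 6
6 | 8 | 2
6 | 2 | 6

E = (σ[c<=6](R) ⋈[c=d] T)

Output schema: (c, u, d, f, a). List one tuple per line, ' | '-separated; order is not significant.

Per-node cardinality:
  R → 6
  σ[c<=6](R) → 5
  T → 3
  (σ[c<=6](R) ⋈[c=d] T) → 5

== RESULT ==
c | u | d | f | a
3 | q | 3 | 2 | 6
6 | q | 6 | 2 | 6
6 | q | 6 | 2 | 6
6 | q | 6 | 8 | 2
6 | q | 6 | 8 | 2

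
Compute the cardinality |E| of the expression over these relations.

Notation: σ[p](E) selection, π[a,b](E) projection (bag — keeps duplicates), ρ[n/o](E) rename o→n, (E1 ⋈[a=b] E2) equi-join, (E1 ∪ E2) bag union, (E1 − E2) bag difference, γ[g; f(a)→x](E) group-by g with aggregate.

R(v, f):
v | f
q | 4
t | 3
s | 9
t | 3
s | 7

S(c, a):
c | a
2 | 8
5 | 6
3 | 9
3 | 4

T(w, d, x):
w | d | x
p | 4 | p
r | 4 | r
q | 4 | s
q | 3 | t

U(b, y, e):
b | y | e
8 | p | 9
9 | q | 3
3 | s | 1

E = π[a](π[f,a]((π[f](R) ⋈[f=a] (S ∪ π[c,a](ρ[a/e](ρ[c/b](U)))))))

Row counts bottom-up:
  R → 5
  π[f](R) → 5
  S → 4
  U → 3
  ρ[c/b](U) → 3
  ρ[a/e](ρ[c/b](U)) → 3
  π[c,a](ρ[a/e](ρ[c/b](U))) → 3
  (S ∪ π[c,a](ρ[a/e](ρ[c/b](U)))) → 7
  (π[f](R) ⋈[f=a] (S ∪ π[c,a](ρ[a/e](ρ[c/b](U))))) → 5
  π[f,a]((π[f](R) ⋈[f=a] (S ∪ π[c,a](ρ[a/e](ρ[c/b](U)))))) → 5
  π[a](π[f,a]((π[f](R) ⋈[f=a] (S ∪ π[c,a](ρ[a/e](ρ[c/b](U))))))) → 5

|E| = 5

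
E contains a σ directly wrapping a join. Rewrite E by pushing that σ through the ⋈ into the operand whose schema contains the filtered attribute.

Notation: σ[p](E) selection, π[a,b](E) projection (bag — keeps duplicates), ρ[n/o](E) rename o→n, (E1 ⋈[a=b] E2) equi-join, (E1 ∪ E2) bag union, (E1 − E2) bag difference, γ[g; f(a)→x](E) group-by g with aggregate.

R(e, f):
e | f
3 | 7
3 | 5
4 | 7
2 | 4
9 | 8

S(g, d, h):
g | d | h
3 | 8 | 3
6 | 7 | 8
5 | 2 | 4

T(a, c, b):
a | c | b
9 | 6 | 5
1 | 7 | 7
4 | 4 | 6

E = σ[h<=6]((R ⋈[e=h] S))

σ filters on h, owned by the right side.
E' = (R ⋈[e=h] σ[h<=6](S))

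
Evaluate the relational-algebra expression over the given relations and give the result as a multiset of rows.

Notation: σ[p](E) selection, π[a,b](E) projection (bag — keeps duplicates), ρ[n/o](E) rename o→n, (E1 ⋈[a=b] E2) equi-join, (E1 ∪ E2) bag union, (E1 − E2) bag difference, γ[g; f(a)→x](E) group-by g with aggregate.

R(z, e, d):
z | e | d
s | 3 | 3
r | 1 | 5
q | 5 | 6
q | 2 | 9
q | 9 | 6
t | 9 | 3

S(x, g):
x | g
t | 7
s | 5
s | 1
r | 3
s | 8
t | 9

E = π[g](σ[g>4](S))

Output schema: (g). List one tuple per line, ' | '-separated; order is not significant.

Row counts bottom-up:
  S → 6
  σ[g>4](S) → 4
  π[g](σ[g>4](S)) → 4

== RESULT ==
g
5
7
8
9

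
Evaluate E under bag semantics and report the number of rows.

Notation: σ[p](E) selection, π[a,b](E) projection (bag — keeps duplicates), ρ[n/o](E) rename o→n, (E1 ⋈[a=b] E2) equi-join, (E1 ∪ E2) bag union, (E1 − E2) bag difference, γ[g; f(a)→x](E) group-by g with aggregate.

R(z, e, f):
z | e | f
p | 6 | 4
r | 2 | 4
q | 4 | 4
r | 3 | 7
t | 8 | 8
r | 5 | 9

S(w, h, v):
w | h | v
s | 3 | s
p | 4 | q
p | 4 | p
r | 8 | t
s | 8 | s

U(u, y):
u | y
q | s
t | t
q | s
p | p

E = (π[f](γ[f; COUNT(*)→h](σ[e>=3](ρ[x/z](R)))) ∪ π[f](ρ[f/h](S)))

Row counts bottom-up:
  R → 6
  ρ[x/z](R) → 6
  σ[e>=3](ρ[x/z](R)) → 5
  γ[f; COUNT(*)→h](σ[e>=3](ρ[x/z](R))) → 4
  π[f](γ[f; COUNT(*)→h](σ[e>=3](ρ[x/z](R)))) → 4
  S → 5
  ρ[f/h](S) → 5
  π[f](ρ[f/h](S)) → 5
  (π[f](γ[f; COUNT(*)→h](σ[e>=3](ρ[x/z](R)))) ∪ π[f](ρ[f/h](S))) → 9

|E| = 9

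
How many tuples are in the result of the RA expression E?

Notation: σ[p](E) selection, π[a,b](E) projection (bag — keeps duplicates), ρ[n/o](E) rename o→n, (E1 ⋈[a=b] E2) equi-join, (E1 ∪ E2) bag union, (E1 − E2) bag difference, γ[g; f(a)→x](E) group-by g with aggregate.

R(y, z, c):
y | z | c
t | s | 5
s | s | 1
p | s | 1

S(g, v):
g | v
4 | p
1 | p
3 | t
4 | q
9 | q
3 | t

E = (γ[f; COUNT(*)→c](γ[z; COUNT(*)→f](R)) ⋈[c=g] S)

Subexpression sizes:
  R → 3
  γ[z; COUNT(*)→f](R) → 1
  γ[f; COUNT(*)→c](γ[z; COUNT(*)→f](R)) → 1
  S → 6
  (γ[f; COUNT(*)→c](γ[z; COUNT(*)→f](R)) ⋈[c=g] S) → 1

|E| = 1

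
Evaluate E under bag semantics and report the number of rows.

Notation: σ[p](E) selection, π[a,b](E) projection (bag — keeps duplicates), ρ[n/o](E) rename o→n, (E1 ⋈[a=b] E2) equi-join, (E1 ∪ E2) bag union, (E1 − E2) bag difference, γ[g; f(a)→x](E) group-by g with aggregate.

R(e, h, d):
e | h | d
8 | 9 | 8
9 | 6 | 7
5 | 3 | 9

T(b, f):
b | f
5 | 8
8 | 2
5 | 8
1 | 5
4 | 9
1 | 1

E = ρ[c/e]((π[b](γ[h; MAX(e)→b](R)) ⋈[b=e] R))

Subexpression sizes:
  R → 3
  γ[h; MAX(e)→b](R) → 3
  π[b](γ[h; MAX(e)→b](R)) → 3
  R → 3
  (π[b](γ[h; MAX(e)→b](R)) ⋈[b=e] R) → 3
  ρ[c/e]((π[b](γ[h; MAX(e)→b](R)) ⋈[b=e] R)) → 3

|E| = 3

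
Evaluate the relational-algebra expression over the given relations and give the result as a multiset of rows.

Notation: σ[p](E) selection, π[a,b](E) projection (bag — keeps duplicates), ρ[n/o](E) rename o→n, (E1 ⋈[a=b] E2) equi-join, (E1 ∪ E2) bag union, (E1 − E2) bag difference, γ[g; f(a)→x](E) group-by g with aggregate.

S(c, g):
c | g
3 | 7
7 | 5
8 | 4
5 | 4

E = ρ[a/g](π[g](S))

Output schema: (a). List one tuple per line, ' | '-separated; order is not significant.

Per-node cardinality:
  S → 4
  π[g](S) → 4
  ρ[a/g](π[g](S)) → 4

== RESULT ==
a
4
4
5
7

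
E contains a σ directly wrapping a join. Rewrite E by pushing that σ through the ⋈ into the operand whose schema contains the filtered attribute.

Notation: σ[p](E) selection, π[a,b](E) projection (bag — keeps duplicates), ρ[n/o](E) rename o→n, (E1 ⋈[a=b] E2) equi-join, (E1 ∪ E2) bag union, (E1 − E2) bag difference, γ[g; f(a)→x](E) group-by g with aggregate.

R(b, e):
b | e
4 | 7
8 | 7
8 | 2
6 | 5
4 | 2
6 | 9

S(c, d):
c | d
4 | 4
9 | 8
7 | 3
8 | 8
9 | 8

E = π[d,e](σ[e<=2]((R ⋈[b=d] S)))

σ filters on e, owned by the left side.
E' = π[d,e]((σ[e<=2](R) ⋈[b=d] S))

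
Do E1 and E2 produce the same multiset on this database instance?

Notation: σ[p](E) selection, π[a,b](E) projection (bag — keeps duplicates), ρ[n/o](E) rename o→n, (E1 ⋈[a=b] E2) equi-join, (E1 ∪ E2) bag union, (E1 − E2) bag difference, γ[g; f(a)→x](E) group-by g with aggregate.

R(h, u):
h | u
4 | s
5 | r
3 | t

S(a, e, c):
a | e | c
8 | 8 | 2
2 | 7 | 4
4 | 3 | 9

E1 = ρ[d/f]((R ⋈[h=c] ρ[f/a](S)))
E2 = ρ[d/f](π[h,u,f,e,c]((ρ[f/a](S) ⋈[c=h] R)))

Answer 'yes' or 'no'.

E1 per-node cardinality:
  R → 3
  S → 3
  ρ[f/a](S) → 3
  (R ⋈[h=c] ρ[f/a](S)) → 1
  ρ[d/f]((R ⋈[h=c] ρ[f/a](S))) → 1
E2 per-node cardinality:
  S → 3
  ρ[f/a](S) → 3
  R → 3
  (ρ[f/a](S) ⋈[c=h] R) → 1
  π[h,u,f,e,c]((ρ[f/a](S) ⋈[c=h] R)) → 1
  ρ[d/f](π[h,u,f,e,c]((ρ[f/a](S) ⋈[c=h] R))) → 1

E1 and E2 produce the same multiset:
h | u | d | e | c
4 | s | 2 | 7 | 4

yes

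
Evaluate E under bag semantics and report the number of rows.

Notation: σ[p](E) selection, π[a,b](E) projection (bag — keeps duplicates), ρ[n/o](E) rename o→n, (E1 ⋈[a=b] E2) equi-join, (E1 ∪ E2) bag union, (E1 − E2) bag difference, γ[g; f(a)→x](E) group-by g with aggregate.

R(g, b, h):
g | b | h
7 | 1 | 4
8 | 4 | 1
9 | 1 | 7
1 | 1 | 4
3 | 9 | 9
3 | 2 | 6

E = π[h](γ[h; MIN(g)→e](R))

Stepwise |·|:
  R → 6
  γ[h; MIN(g)→e](R) → 5
  π[h](γ[h; MIN(g)→e](R)) → 5

|E| = 5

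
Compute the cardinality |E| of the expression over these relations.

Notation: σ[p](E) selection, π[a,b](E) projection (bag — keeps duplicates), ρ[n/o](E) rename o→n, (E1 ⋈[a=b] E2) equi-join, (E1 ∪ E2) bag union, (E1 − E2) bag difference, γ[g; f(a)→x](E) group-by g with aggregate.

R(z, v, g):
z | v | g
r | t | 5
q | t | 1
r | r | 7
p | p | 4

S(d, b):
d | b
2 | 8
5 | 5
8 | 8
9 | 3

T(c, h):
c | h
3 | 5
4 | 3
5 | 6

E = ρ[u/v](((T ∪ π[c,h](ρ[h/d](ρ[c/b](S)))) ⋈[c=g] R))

Stepwise |·|:
  T → 3
  S → 4
  ρ[c/b](S) → 4
  ρ[h/d](ρ[c/b](S)) → 4
  π[c,h](ρ[h/d](ρ[c/b](S))) → 4
  (T ∪ π[c,h](ρ[h/d](ρ[c/b](S)))) → 7
  R → 4
  ((T ∪ π[c,h](ρ[h/d](ρ[c/b](S)))) ⋈[c=g] R) → 3
  ρ[u/v](((T ∪ π[c,h](ρ[h/d](ρ[c/b](S)))) ⋈[c=g] R)) → 3

|E| = 3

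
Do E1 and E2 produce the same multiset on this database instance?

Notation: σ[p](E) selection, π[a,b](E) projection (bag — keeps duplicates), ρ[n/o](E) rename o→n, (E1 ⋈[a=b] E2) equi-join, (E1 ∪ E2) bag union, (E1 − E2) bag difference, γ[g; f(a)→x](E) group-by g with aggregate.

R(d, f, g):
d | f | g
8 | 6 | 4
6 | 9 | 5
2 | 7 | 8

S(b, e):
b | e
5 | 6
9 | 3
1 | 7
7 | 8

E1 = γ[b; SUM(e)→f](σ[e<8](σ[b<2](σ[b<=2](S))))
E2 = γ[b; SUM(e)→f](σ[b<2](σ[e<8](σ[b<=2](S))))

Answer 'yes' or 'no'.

E1 per-node cardinality:
  S → 4
  σ[b<=2](S) → 1
  σ[b<2](σ[b<=2](S)) → 1
  σ[e<8](σ[b<2](σ[b<=2](S))) → 1
  γ[b; SUM(e)→f](σ[e<8](σ[b<2](σ[b<=2](S)))) → 1
E2 per-node cardinality:
  S → 4
  σ[b<=2](S) → 1
  σ[e<8](σ[b<=2](S)) → 1
  σ[b<2](σ[e<8](σ[b<=2](S))) → 1
  γ[b; SUM(e)→f](σ[b<2](σ[e<8](σ[b<=2](S)))) → 1

E1 and E2 produce the same multiset:
b | f
1 | 7

yes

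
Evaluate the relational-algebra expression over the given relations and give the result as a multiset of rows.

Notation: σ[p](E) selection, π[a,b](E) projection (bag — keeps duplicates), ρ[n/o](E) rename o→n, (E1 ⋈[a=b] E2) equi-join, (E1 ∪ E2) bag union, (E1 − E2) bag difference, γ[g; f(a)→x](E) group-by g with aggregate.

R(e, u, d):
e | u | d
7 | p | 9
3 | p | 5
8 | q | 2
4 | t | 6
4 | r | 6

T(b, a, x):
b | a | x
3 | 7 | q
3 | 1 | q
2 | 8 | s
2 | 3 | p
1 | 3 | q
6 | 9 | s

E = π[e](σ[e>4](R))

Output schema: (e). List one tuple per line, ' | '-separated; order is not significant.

Row counts bottom-up:
  R → 5
  σ[e>4](R) → 2
  π[e](σ[e>4](R)) → 2

== RESULT ==
e
7
8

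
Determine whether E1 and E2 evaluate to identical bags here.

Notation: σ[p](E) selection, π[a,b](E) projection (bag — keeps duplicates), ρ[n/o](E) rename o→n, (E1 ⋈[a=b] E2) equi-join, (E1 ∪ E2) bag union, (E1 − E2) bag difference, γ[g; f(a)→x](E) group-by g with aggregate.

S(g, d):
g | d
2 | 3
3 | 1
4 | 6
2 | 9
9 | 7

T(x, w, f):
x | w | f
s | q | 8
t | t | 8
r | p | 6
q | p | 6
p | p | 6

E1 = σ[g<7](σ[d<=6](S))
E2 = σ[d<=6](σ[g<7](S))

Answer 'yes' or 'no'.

E1 per-node cardinality:
  S → 5
  σ[d<=6](S) → 3
  σ[g<7](σ[d<=6](S)) → 3
E2 per-node cardinality:
  S → 5
  σ[g<7](S) → 4
  σ[d<=6](σ[g<7](S)) → 3

E1 and E2 produce the same multiset:
g | d
2 | 3
3 | 1
4 | 6

yes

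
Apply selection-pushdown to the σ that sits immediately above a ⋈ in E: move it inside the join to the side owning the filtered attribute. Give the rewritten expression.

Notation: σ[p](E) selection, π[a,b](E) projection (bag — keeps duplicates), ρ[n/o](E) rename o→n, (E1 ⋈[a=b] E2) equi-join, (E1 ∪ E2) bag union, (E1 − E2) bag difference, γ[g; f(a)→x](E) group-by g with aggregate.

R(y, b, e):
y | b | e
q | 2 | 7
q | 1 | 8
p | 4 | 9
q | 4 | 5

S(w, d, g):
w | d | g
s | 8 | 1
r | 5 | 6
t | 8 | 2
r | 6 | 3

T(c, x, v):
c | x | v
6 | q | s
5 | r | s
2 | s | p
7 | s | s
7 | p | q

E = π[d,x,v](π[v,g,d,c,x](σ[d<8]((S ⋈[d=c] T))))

σ filters on d, owned by the left side.
E' = π[d,x,v](π[v,g,d,c,x]((σ[d<8](S) ⋈[d=c] T)))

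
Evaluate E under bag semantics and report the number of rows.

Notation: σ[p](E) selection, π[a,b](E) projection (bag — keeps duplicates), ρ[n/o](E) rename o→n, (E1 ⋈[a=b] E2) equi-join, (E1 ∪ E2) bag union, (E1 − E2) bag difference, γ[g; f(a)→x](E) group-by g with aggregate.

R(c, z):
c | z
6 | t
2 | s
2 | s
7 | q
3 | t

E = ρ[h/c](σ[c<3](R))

Per-node cardinality:
  R → 5
  σ[c<3](R) → 2
  ρ[h/c](σ[c<3](R)) → 2

|E| = 2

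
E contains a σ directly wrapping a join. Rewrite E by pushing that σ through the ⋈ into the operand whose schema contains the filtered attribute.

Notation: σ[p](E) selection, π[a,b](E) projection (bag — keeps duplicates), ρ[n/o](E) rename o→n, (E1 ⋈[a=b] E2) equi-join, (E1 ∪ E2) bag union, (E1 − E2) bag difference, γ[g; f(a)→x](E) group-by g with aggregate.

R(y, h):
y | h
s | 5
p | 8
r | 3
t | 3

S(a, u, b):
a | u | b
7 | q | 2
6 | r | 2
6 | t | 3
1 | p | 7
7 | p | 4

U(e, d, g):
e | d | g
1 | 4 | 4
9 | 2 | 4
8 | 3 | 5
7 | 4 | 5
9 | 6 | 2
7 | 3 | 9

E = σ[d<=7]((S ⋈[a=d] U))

σ filters on d, owned by the right side.
E' = (S ⋈[a=d] σ[d<=7](U))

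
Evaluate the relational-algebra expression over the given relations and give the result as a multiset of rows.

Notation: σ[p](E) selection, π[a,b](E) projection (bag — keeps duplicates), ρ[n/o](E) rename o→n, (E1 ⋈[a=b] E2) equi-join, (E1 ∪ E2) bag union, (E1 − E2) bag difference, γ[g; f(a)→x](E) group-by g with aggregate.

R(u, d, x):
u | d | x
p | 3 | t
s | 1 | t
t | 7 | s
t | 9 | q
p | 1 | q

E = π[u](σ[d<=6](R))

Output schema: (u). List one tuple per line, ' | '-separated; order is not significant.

Per-node cardinality:
  R → 5
  σ[d<=6](R) → 3
  π[u](σ[d<=6](R)) → 3

== RESULT ==
u
p
p
s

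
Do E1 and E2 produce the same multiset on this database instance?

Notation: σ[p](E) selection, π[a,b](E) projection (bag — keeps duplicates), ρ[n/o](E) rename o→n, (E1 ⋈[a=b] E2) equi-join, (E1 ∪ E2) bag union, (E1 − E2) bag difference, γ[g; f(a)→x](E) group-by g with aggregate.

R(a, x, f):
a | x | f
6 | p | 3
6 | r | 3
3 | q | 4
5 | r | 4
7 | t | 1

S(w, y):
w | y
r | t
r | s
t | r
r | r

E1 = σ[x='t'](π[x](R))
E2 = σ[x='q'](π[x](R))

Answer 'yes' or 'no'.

E1 per-node cardinality:
  R → 5
  π[x](R) → 5
  σ[x='t'](π[x](R)) → 1
E2 per-node cardinality:
  R → 5
  π[x](R) → 5
  σ[x='q'](π[x](R)) → 1

E1 result:
x
t
E2 result:
x
q
Witness: ('t',) appears 1× in E1 but 0× in E2.

no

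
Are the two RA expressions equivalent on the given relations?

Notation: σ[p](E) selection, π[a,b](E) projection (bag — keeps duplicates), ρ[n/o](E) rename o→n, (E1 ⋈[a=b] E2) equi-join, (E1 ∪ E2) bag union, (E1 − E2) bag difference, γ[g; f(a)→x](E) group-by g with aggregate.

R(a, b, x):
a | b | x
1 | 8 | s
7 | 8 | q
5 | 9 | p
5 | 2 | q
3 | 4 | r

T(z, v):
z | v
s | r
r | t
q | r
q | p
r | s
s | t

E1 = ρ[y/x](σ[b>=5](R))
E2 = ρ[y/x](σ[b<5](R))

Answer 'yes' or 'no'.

E1 row counts bottom-up:
  R → 5
  σ[b>=5](R) → 3
  ρ[y/x](σ[b>=5](R)) → 3
E2 row counts bottom-up:
  R → 5
  σ[b<5](R) → 2
  ρ[y/x](σ[b<5](R)) → 2

E1 result:
a | b | y
1 | 8 | s
5 | 9 | p
7 | 8 | q
E2 result:
a | b | y
3 | 4 | r
5 | 2 | q
Witness: (5, 9, 'p') appears 1× in E1 but 0× in E2.

no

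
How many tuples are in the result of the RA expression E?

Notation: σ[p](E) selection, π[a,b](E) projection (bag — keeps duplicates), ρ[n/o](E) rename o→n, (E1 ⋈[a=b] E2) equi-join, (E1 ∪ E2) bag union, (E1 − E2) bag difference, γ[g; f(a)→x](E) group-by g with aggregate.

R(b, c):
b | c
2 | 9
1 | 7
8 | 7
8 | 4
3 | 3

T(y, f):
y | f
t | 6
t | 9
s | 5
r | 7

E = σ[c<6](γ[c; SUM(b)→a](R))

Subexpression sizes:
  R → 5
  γ[c; SUM(b)→a](R) → 4
  σ[c<6](γ[c; SUM(b)→a](R)) → 2

|E| = 2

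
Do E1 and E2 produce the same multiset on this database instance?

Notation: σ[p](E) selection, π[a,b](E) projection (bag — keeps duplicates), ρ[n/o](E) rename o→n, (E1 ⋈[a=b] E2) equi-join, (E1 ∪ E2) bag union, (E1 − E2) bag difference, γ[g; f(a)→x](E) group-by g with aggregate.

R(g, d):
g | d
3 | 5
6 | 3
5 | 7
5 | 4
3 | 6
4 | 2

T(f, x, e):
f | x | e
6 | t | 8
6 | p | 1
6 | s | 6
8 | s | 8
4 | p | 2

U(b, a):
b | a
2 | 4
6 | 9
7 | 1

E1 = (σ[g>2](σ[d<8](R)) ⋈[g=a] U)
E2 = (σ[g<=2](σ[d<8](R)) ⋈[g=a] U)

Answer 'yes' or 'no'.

E1 subexpression sizes:
  R → 6
  σ[d<8](R) → 6
  σ[g>2](σ[d<8](R)) → 6
  U → 3
  (σ[g>2](σ[d<8](R)) ⋈[g=a] U) → 1
E2 subexpression sizes:
  R → 6
  σ[d<8](R) → 6
  σ[g<=2](σ[d<8](R)) → 0
  U → 3
  (σ[g<=2](σ[d<8](R)) ⋈[g=a] U) → 0

E1 result:
g | d | b | a
4 | 2 | 2 | 4
E2 result:
g | d | b | a
(0 rows)
Witness: (4, 2, 2, 4) appears 1× in E1 but 0× in E2.

no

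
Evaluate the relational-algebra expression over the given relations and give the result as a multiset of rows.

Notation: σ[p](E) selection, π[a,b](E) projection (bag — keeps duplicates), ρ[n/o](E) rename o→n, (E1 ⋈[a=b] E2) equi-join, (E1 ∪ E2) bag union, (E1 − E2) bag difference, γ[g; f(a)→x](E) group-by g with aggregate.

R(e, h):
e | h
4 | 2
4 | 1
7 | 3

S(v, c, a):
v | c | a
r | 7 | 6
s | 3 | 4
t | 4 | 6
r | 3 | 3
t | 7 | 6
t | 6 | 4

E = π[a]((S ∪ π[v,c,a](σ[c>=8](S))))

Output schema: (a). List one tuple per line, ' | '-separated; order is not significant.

Subexpression sizes:
  S → 6
  S → 6
  σ[c>=8](S) → 0
  π[v,c,a](σ[c>=8](S)) → 0
  (S ∪ π[v,c,a](σ[c>=8](S))) → 6
  π[a]((S ∪ π[v,c,a](σ[c>=8](S)))) → 6

== RESULT ==
a
3
4
4
6
6
6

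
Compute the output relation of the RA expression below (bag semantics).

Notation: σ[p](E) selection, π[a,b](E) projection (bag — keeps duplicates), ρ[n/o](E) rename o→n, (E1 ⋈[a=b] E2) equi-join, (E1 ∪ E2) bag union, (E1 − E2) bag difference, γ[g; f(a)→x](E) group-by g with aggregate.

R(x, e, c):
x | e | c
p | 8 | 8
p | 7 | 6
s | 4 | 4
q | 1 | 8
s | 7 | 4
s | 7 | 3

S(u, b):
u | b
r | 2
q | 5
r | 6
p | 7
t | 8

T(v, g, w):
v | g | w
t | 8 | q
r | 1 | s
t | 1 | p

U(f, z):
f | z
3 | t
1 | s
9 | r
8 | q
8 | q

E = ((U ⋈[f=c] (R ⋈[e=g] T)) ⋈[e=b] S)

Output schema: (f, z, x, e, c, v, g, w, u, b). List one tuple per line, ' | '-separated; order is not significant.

Row counts bottom-up:
  U → 5
  R → 6
  T → 3
  (R ⋈[e=g] T) → 3
  (U ⋈[f=c] (R ⋈[e=g] T)) → 6
  S → 5
  ((U ⋈[f=c] (R ⋈[e=g] T)) ⋈[e=b] S) → 2

== RESULT ==
f | z | x | e | c | v | g | w | u | b
8 | q | p | 8 | 8 | t | 8 | q | t | 8
8 | q | p | 8 | 8 | t | 8 | q | t | 8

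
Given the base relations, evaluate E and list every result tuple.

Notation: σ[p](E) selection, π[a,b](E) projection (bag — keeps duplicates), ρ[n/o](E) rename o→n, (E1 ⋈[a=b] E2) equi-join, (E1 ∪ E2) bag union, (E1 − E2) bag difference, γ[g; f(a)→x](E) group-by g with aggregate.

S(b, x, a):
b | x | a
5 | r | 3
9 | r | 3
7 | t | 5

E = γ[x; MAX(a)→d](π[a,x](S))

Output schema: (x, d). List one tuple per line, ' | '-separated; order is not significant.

Row counts bottom-up:
  S → 3
  π[a,x](S) → 3
  γ[x; MAX(a)→d](π[a,x](S)) → 2

== RESULT ==
x | d
r | 3
t | 5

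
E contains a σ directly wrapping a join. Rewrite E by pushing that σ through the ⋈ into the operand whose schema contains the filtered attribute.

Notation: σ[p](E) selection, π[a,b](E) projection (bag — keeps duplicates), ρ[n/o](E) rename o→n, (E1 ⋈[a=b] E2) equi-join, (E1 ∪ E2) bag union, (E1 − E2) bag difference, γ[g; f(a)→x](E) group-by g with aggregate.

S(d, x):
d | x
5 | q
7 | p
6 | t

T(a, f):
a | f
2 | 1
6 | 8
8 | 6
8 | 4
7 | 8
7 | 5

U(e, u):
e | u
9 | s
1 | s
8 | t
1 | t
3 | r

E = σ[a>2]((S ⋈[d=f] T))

σ filters on a, owned by the right side.
E' = (S ⋈[d=f] σ[a>2](T))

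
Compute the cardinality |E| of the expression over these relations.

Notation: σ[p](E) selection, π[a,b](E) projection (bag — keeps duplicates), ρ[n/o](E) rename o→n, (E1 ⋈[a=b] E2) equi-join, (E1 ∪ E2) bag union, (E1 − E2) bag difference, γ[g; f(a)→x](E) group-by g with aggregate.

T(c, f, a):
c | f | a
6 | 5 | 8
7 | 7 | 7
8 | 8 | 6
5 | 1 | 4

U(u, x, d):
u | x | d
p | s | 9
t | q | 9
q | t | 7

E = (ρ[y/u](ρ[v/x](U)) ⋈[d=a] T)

Row counts bottom-up:
  U → 3
  ρ[v/x](U) → 3
  ρ[y/u](ρ[v/x](U)) → 3
  T → 4
  (ρ[y/u](ρ[v/x](U)) ⋈[d=a] T) → 1

|E| = 1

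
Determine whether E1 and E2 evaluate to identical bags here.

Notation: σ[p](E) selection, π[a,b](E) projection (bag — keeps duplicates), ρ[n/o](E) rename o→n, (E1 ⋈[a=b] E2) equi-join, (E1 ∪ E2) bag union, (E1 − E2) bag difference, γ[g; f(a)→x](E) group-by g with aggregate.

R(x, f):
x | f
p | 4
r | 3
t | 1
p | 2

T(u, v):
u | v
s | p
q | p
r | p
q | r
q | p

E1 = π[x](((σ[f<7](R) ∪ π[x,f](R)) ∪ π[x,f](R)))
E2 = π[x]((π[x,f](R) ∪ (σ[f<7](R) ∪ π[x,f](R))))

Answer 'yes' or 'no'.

E1 stepwise |·|:
  R → 4
  σ[f<7](R) → 4
  R → 4
  π[x,f](R) → 4
  (σ[f<7](R) ∪ π[x,f](R)) → 8
  R → 4
  π[x,f](R) → 4
  ((σ[f<7](R) ∪ π[x,f](R)) ∪ π[x,f](R)) → 12
  π[x](((σ[f<7](R) ∪ π[x,f](R)) ∪ π[x,f](R))) → 12
E2 stepwise |·|:
  R → 4
  π[x,f](R) → 4
  R → 4
  σ[f<7](R) → 4
  R → 4
  π[x,f](R) → 4
  (σ[f<7](R) ∪ π[x,f](R)) → 8
  (π[x,f](R) ∪ (σ[f<7](R) ∪ π[x,f](R))) → 12
  π[x]((π[x,f](R) ∪ (σ[f<7](R) ∪ π[x,f](R)))) → 12

E1 and E2 produce the same multiset:
x
p
p
p
p
p
p
r
r
r
t
t
t

yes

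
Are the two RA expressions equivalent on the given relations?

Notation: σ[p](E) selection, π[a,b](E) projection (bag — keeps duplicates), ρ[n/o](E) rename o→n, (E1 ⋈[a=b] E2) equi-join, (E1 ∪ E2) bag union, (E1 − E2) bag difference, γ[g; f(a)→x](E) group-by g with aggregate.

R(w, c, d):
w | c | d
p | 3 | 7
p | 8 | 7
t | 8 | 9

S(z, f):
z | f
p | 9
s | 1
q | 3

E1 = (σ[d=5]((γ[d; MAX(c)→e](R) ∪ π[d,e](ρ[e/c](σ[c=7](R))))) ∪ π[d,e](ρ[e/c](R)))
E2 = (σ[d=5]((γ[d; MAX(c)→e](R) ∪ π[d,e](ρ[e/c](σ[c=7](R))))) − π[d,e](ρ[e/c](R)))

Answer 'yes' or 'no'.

E1 subexpression sizes:
  R → 3
  γ[d; MAX(c)→e](R) → 2
  R → 3
  σ[c=7](R) → 0
  ρ[e/c](σ[c=7](R)) → 0
  π[d,e](ρ[e/c](σ[c=7](R))) → 0
  (γ[d; MAX(c)→e](R) ∪ π[d,e](ρ[e/c](σ[c=7](R)))) → 2
  σ[d=5]((γ[d; MAX(c)→e](R) ∪ π[d,e](ρ[e/c](σ[c=7](R))))) → 0
  R → 3
  ρ[e/c](R) → 3
  π[d,e](ρ[e/c](R)) → 3
  (σ[d=5]((γ[d; MAX(c)→e](R) ∪ π[d,e](ρ[e/c](σ[c=7](R))))) ∪ π[d,e](ρ[e/c](R))) → 3
E2 subexpression sizes:
  R → 3
  γ[d; MAX(c)→e](R) → 2
  R → 3
  σ[c=7](R) → 0
  ρ[e/c](σ[c=7](R)) → 0
  π[d,e](ρ[e/c](σ[c=7](R))) → 0
  (γ[d; MAX(c)→e](R) ∪ π[d,e](ρ[e/c](σ[c=7](R)))) → 2
  σ[d=5]((γ[d; MAX(c)→e](R) ∪ π[d,e](ρ[e/c](σ[c=7](R))))) → 0
  R → 3
  ρ[e/c](R) → 3
  π[d,e](ρ[e/c](R)) → 3
  (σ[d=5]((γ[d; MAX(c)→e](R) ∪ π[d,e](ρ[e/c](σ[c=7](R))))) − π[d,e](ρ[e/c](R))) → 0

E1 result:
d | e
7 | 3
7 | 8
9 | 8
E2 result:
d | e
(0 rows)
Witness: (9, 8) appears 1× in E1 but 0× in E2.

no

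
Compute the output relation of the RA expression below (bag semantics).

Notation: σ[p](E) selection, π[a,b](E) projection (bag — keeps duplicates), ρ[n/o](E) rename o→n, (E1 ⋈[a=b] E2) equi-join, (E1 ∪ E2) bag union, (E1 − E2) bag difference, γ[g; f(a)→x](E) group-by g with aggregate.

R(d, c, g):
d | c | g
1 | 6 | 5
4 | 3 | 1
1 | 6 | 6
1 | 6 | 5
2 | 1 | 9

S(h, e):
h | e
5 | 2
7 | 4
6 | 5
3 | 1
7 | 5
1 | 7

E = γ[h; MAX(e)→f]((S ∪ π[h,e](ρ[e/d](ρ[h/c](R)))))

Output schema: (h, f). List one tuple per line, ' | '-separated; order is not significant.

Subexpression sizes:
  S → 6
  R → 5
  ρ[h/c](R) → 5
  ρ[e/d](ρ[h/c](R)) → 5
  π[h,e](ρ[e/d](ρ[h/c](R))) → 5
  (S ∪ π[h,e](ρ[e/d](ρ[h/c](R)))) → 11
  γ[h; MAX(e)→f]((S ∪ π[h,e](ρ[e/d](ρ[h/c](R))))) → 5

== RESULT ==
h | f
1 | 7
3 | 4
5 | 2
6 | 5
7 | 5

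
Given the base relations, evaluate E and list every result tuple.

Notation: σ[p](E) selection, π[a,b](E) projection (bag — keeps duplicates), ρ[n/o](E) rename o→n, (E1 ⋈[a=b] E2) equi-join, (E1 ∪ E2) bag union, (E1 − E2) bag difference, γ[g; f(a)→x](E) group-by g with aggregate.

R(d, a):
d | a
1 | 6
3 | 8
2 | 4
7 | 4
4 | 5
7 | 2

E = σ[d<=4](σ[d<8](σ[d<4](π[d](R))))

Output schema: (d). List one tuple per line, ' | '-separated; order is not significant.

Row counts bottom-up:
  R → 6
  π[d](R) → 6
  σ[d<4](π[d](R)) → 3
  σ[d<8](σ[d<4](π[d](R))) → 3
  σ[d<=4](σ[d<8](σ[d<4](π[d](R)))) → 3

== RESULT ==
d
1
2
3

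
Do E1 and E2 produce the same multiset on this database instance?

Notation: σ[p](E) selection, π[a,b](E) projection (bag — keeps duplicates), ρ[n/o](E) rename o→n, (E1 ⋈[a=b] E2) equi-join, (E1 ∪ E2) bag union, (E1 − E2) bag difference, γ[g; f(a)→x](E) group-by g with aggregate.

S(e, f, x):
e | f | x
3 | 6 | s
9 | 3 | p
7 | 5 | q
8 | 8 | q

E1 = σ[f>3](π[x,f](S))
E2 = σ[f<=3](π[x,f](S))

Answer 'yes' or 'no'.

E1 subexpression sizes:
  S → 4
  π[x,f](S) → 4
  σ[f>3](π[x,f](S)) → 3
E2 subexpression sizes:
  S → 4
  π[x,f](S) → 4
  σ[f<=3](π[x,f](S)) → 1

E1 result:
x | f
q | 5
q | 8
s | 6
E2 result:
x | f
p | 3
Witness: ('q', 8) appears 1× in E1 but 0× in E2.

no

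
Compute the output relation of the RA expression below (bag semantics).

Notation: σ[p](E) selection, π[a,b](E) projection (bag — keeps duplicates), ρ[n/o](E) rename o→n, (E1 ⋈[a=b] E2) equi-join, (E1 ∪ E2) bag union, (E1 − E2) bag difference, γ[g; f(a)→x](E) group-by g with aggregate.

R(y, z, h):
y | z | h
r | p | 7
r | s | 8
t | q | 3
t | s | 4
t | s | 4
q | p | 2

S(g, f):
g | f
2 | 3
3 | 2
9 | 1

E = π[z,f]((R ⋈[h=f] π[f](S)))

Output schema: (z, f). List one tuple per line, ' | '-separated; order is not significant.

Per-node cardinality:
  R → 6
  S → 3
  π[f](S) → 3
  (R ⋈[h=f] π[f](S)) → 2
  π[z,f]((R ⋈[h=f] π[f](S))) → 2

== RESULT ==
z | f
p | 2
q | 3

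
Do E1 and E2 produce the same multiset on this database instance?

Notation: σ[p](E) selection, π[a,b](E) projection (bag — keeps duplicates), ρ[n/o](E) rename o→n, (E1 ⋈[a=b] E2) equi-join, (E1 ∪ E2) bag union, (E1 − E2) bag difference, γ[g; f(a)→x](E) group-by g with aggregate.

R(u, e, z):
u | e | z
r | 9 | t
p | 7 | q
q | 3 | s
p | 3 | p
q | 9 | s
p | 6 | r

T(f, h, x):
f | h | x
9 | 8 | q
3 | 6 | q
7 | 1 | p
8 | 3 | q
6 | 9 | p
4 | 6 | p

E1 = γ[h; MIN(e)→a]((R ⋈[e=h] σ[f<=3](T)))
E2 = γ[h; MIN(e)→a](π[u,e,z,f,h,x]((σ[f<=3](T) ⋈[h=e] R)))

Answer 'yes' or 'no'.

E1 row counts bottom-up:
  R → 6
  T → 6
  σ[f<=3](T) → 1
  (R ⋈[e=h] σ[f<=3](T)) → 1
  γ[h; MIN(e)→a]((R ⋈[e=h] σ[f<=3](T))) → 1
E2 row counts bottom-up:
  T → 6
  σ[f<=3](T) → 1
  R → 6
  (σ[f<=3](T) ⋈[h=e] R) → 1
  π[u,e,z,f,h,x]((σ[f<=3](T) ⋈[h=e] R)) → 1
  γ[h; MIN(e)→a](π[u,e,z,f,h,x]((σ[f<=3](T) ⋈[h=e] R))) → 1

E1 and E2 produce the same multiset:
h | a
6 | 6

yes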